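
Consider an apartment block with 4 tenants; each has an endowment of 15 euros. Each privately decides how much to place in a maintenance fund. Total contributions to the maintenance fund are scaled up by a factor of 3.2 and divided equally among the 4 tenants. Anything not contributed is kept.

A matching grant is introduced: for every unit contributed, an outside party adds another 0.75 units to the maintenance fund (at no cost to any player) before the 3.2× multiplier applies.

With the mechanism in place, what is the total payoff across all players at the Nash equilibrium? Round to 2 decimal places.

Under the mechanism each unit contributed yields 3.2 × 1.75 / 4 = 1.4000 back to its contributor per unit of net cost, which exceeds 1, making full contribution the dominant choice for everyone.
At the Nash equilibrium everyone contributes 15. Group total payoff = 3.2 × 1.75 × 60 = 336.00.

336.00 euros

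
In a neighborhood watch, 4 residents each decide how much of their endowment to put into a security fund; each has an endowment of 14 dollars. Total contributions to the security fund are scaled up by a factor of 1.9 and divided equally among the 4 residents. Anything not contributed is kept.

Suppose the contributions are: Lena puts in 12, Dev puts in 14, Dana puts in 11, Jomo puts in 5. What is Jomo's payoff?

Total contributed: 12 + 14 + 11 + 5 = 42.
Each receives 1.9 × 42 / 4 = 19.95 from the security fund.
Jomo keeps 14 − 5 = 9, so Jomo's payoff is 9 + 19.95 = 28.95.

28.95 dollars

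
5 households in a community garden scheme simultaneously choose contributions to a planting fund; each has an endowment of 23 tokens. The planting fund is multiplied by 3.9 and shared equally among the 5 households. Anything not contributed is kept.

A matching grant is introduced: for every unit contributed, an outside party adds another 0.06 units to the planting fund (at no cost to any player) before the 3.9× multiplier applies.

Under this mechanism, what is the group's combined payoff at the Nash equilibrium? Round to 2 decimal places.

Even with the mechanism, each unit contributed returns only 3.9 × 1.06 / 5 = 0.8268 per unit of net cost, so contributing nothing is still dominant.
Everyone keeps their endowment and the group total is 5 × 23 = 115.

115.00 tokens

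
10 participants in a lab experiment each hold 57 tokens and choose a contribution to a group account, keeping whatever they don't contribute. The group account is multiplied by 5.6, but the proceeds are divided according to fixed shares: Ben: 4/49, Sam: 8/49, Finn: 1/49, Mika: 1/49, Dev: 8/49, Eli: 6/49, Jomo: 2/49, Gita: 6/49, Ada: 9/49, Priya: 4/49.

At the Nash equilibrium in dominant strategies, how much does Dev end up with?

Each unit j contributes comes back to j as 5.6 × (j's share), so j prefers to contribute only if that share exceeds 1/5.6 = 0.1786; otherwise keeping the unit dominates.
Ada alone (share 9/49) is above the threshold, contributing 57; the remaining 9 contribute 0. Total contributed: 57.
Dev keeps 57 and receives 5.6 × 57 × 8/49 = 52.11 from the group account, for a payoff of 109.11.

109.11 tokens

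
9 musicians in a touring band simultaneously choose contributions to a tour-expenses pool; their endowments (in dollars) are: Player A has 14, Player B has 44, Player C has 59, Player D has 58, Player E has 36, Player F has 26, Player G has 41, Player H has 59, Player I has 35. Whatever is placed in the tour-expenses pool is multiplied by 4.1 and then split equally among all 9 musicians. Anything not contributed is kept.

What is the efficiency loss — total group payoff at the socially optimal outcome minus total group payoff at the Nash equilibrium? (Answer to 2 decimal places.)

The private return per contributed unit is 4.1/9 = 0.4556 < 1 for every player regardless of endowment, so the Nash equilibrium is zero contribution and the group total is Σ E_j = 14 + 44 + 59 + 58 + 36 + 26 + 41 + 59 + 35 = 372.
Each contributed unit returns 4.100 to the group, so the social optimum is full contribution by everyone: group total = 4.100 × 372 = 1525.20.
Efficiency loss = (4.100 − 1) × 372 = 1153.20.

1153.20 dollars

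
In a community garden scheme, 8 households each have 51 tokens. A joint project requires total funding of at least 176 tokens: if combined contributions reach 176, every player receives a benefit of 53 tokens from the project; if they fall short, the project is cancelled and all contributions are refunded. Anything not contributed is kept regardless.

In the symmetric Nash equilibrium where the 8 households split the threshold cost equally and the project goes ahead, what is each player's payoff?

Equal share of the threshold: 176/8 = 22.
At this profile no one gains by cutting their contribution: any cut drops the total below 176, the project is cancelled, contributions are refunded, and the deviator ends with 51, which is less than 51 − 22 + 53 = 82. Contributing more than 22 just wastes the excess. So contributing exactly 22 is a best response.
Each player's payoff: 51 − 22 + 53 = 82.

82 tokens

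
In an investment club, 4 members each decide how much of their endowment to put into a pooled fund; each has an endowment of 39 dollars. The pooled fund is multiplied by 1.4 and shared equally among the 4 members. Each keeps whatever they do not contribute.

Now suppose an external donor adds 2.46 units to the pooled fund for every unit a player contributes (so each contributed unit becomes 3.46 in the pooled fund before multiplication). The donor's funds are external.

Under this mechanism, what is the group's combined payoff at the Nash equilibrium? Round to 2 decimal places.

755.66 dollars

Under the mechanism each unit contributed yields 1.4 × 3.46 / 4 = 1.2110 back to its contributor per unit of net cost, which exceeds 1, making full contribution the dominant choice for everyone.
So the Nash equilibrium is full contribution by all 4; the group earns 1.4 × 3.46 × 156 = 755.66.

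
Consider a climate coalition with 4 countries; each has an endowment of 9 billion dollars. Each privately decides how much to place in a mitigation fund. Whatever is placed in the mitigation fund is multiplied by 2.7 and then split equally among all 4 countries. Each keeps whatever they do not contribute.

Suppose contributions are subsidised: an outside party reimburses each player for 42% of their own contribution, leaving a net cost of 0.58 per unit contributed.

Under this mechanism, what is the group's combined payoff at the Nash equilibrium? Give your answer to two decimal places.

112.32 billion dollars

The effective private return per unit is now (2.7/4) / 0.58 = 1.1638 > 1, so every player's dominant strategy flips to full contribution.
So the Nash equilibrium is full contribution by all 4; the group earns 4 × (9 × 0.42 + 2.7 × 9) = 112.32.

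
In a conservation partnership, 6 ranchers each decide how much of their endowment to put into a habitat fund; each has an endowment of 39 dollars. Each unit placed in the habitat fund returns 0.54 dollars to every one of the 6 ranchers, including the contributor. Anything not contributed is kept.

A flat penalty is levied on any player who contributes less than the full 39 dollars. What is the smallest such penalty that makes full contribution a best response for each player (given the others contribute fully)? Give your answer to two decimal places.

17.94 dollars

Given the others contribute fully, the best deviation is to contribute 0 (any partial contribution still incurs the fine and gives up units whose private return 0.54 is below 1).
Deviating from 39 to 0 saves 39 dollars but forfeits the deviator's share of the drop in the habitat fund: 0.54 × 39 = 21.06.
So the deviation gain is 39 − 21.06 = 17.94, and the fine must be at least 17.94 dollars to wipe it out.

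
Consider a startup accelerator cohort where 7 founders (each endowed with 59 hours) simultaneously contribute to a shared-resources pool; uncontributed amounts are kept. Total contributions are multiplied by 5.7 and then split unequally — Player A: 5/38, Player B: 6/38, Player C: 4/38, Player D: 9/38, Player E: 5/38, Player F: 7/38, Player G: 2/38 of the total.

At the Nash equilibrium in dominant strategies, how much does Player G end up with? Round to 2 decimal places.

A player with share s gets back 5.7·s per unit contributed, so full contribution is dominant for anyone with s > 1/5.7 = 0.1754 and zero contribution is dominant for anyone below.
Player D and Player F clear that bar, contributing 59 each; the remaining 5 contribute 0. Total contributed: 118.
Player G keeps 59 and receives 5.7 × 118 × 2/38 = 35.40 from the shared-resources pool, for a payoff of 94.40.

94.40 hours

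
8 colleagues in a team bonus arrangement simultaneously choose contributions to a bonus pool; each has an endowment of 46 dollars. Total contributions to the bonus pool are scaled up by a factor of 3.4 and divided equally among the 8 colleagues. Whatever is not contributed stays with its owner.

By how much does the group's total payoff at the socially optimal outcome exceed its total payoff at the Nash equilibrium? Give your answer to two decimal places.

883.20 dollars

Each contributed unit returns 3.4/8 = 0.4250 to its contributor — below 1 — so contributing 0 is dominant for every player. At the Nash equilibrium everyone keeps their 46, and the group total is 8 × 46 = 368.
Each contributed unit returns 3.400 to the group as a whole (0.4250 to each of 8 players), which exceeds 1, so the social optimum is full contribution: group total = 3.400 × 368 = 1251.20.
Efficiency loss = 1251.20 − 368 = 883.20.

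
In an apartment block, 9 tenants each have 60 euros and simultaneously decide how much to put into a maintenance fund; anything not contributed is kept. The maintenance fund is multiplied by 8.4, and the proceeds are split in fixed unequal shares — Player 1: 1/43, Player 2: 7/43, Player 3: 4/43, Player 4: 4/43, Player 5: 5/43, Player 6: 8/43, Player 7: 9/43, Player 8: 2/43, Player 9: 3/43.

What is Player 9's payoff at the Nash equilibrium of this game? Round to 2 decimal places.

Each unit j contributes comes back to j as 8.4 × (j's share), so j prefers to contribute only if that share exceeds 1/8.4 = 0.1190; otherwise keeping the unit dominates.
Player 2, Player 6 and Player 7 clear that bar, contributing 60 each; the remaining 6 contribute 0. Total contributed: 180.
Player 9 keeps 60 and receives 8.4 × 180 × 3/43 = 105.49 from the maintenance fund, for a payoff of 165.49.

165.49 euros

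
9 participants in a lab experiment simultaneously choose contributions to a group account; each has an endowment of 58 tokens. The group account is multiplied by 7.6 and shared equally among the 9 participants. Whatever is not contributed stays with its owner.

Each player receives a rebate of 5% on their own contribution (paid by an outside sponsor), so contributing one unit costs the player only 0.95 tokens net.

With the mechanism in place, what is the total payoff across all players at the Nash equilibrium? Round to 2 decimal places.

522.00 tokens

The effective private return is (7.6/9) / 0.95 = 0.8889, which is still under 1, so the mechanism doesn't change anyone's dominant strategy: zero contribution.
At the Nash equilibrium no one contributes; group total payoff = 9 × 58 = 522.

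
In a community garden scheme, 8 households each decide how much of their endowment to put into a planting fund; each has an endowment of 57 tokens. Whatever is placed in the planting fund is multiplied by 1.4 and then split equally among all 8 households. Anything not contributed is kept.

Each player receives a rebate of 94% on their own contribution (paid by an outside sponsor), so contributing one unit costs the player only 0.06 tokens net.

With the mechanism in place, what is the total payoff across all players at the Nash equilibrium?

1067.04 tokens

Under the mechanism each unit contributed yields (1.4/8) / 0.06 = 2.9167 back to its contributor per unit of net cost, which exceeds 1, making full contribution the dominant choice for everyone.
At the Nash equilibrium everyone contributes 57. Group total payoff = 8 × (57 × 0.94 + 1.4 × 57) = 1067.04.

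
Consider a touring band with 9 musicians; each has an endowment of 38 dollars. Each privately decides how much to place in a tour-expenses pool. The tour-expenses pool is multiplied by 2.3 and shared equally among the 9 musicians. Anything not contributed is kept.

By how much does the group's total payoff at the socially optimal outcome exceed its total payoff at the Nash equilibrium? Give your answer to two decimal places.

444.60 dollars

Each contributed unit returns 2.3/9 = 0.2556 to its contributor — below 1 — so contributing 0 is dominant for every player. At the Nash equilibrium everyone keeps their 38, and the group total is 9 × 38 = 342.
Each contributed unit returns 2.300 to the group as a whole (0.2556 to each of 9 players), which exceeds 1, so the social optimum is full contribution: group total = 2.300 × 342 = 786.60.
Efficiency loss = 786.60 − 342 = 444.60.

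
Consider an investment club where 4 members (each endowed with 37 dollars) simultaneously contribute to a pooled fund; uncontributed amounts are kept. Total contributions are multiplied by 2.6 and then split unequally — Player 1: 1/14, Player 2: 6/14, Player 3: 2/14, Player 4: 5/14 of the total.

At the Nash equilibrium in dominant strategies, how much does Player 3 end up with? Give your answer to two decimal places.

For player j, contributing a unit is worthwhile iff 2.6 × (j's share) ≥ 1, i.e. iff j's share is at least 0.3846.
Player 2 alone (share 6/14) is above the threshold, contributing 37; the remaining 3 contribute 0. Total contributed: 37.
Player 3 keeps 37 and receives 2.6 × 37 × 2/14 = 13.74 from the pooled fund, for a payoff of 50.74.

50.74 dollars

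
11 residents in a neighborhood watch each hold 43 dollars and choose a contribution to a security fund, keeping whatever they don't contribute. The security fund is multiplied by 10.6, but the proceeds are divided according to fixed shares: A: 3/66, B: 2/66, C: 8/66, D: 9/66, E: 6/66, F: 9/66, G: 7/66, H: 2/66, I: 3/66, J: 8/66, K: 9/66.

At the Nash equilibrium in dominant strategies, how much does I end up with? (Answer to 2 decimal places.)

For player j, contributing a unit is worthwhile iff 10.6 × (j's share) ≥ 1, i.e. iff j's share is at least 0.0943.
The shares above 0.0943 belong to C, D, F, G, J and K, contributing 43 each; the remaining 5 contribute 0. Total contributed: 258.
I keeps 43 and receives 10.6 × 258 × 3/66 = 124.31 from the security fund, for a payoff of 167.31.

167.31 dollars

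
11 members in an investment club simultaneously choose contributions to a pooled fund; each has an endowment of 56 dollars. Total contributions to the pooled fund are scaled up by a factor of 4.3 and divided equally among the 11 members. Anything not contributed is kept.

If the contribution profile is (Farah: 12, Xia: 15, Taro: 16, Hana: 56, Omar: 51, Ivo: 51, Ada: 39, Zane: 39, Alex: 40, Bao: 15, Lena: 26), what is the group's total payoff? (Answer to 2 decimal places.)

Total contributed: 12 + 15 + 16 + 56 + 51 + 51 + 39 + 39 + 40 + 15 + 26 = 360; total kept: 11 × 56 − 360 = 256.
The pooled fund pays out 4.3 × 360 = 1548.00 in aggregate.
Group total = 256 + 1548.00 = 1804.00.

1804.00 dollars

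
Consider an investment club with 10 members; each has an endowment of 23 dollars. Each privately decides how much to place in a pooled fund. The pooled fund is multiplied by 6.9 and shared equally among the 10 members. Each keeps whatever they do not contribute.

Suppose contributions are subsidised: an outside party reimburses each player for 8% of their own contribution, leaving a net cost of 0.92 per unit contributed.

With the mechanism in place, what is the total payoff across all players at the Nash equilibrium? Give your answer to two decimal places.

230.00 dollars

The effective private return is (6.9/10) / 0.92 = 0.7500, which is still under 1, so the mechanism doesn't change anyone's dominant strategy: zero contribution.
At the Nash equilibrium no one contributes; group total payoff = 10 × 23 = 230.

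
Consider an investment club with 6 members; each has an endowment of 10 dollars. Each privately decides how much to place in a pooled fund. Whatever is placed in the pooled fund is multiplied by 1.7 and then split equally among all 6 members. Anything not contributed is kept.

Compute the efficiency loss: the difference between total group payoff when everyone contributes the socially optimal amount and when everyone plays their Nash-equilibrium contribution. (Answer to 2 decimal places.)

Each contributed unit returns 1.7/6 = 0.2833 to its contributor — below 1 — so contributing 0 is dominant for every player. At the Nash equilibrium everyone keeps their 10, and the group total is 6 × 10 = 60.
Each contributed unit returns 1.700 to the group as a whole (0.2833 to each of 6 players), which exceeds 1, so the social optimum is full contribution: group total = 1.700 × 60 = 102.00.
Efficiency loss = 102.00 − 60 = 42.00.

42.00 dollars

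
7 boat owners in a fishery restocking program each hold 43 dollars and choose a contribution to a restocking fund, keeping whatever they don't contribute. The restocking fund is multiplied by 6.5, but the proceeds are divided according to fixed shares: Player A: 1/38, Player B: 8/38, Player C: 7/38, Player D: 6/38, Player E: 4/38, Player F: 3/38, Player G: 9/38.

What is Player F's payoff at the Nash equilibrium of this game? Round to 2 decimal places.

131.26 dollars

Each unit j contributes comes back to j as 6.5 × (j's share), so j prefers to contribute only if that share exceeds 1/6.5 = 0.1538; otherwise keeping the unit dominates.
The shares above 0.1538 belong to Player B, Player C, Player D and Player G, contributing 43 each; the remaining 3 contribute 0. Total contributed: 172.
Player F keeps 43 and receives 6.5 × 172 × 3/38 = 88.26 from the restocking fund, for a payoff of 131.26.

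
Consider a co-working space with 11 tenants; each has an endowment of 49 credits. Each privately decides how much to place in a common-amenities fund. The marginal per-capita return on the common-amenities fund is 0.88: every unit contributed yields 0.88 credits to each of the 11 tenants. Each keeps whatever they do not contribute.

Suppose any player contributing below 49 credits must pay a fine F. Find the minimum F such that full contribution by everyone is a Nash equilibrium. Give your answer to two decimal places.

Given the others contribute fully, the best deviation is to contribute 0 (any partial contribution still incurs the fine and gives up units whose private return 0.88 is below 1).
Deviating from 49 to 0 saves 49 credits but forfeits the deviator's share of the drop in the common-amenities fund: 0.88 × 49 = 43.12.
So the deviation gain is 49 − 43.12 = 5.88, and the fine must be at least 5.88 credits to wipe it out.

5.88 credits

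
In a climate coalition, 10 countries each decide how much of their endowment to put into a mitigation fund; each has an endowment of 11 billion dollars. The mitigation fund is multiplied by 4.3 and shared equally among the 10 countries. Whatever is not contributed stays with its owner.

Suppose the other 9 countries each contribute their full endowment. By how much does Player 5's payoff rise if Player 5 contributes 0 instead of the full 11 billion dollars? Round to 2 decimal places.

Switching from a contribution of 11 to 0 lets Player 5 keep an extra 11 billion dollars, but lowers the mitigation fund by 11, which costs Player 5 their own share of that drop: 4.3/10 × 11 = 4.73.
Net gain = 11 − 4.73 = 6.27. The private return per contributed unit (0.4300) is below 1, so free-riding is indeed the best response regardless of what the others do.

6.27 billion dollars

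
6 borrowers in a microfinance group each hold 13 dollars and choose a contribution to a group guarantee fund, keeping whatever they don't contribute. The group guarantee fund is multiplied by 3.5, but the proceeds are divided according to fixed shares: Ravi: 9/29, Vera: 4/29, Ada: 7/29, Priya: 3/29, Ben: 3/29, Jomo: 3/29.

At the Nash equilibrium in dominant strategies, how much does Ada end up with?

23.98 dollars

A player with share s gets back 3.5·s per unit contributed, so full contribution is dominant for anyone with s > 1/3.5 = 0.2857 and zero contribution is dominant for anyone below.
Ravi alone (share 9/29) is above the threshold, contributing 13; the remaining 5 contribute 0. Total contributed: 13.
Ada keeps 13 and receives 3.5 × 13 × 7/29 = 10.98 from the group guarantee fund, for a payoff of 23.98.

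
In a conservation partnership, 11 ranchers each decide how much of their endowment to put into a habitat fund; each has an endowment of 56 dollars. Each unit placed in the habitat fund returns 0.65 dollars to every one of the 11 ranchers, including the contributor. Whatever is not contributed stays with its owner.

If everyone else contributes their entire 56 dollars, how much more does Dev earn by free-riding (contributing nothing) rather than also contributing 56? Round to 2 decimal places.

19.60 dollars

Switching from a contribution of 56 to 0 lets Dev keep an extra 56 dollars, but lowers the habitat fund by 56, which costs Dev their own share of that drop: 0.65 × 56 = 36.40.
Net gain = 56 − 36.40 = 19.60. The private return per contributed unit (0.65) is below 1, so free-riding is indeed the best response regardless of what the others do.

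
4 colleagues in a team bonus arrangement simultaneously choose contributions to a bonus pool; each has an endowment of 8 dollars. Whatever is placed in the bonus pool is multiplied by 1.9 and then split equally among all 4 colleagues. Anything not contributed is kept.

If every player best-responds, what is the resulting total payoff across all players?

Each contributed unit returns 1.9/4 = 0.4750 to its contributor — below 1 — so contributing 0 is dominant for every player. At the Nash equilibrium everyone keeps their 8, and the group total is 4 × 8 = 32.

32.00 dollars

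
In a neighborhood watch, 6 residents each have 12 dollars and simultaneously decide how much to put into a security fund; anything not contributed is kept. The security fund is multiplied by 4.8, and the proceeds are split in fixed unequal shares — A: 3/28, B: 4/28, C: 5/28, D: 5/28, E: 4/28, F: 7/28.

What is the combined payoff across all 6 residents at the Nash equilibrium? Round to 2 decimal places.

117.60 dollars

A player with share s gets back 4.8·s per unit contributed, so full contribution is dominant for anyone with s > 1/4.8 = 0.2083 and zero contribution is dominant for anyone below.
Only F (7/28) clears that bar, contributing 12; the remaining 5 contribute 0. Total contributed: 12.
The security fund pays out 4.8 × 12 = 57.60 in total (split across the unequal shares, but the aggregate is all that matters for the group sum).
The 5 free-riders keep 12 each, adding 60. Group total = 60 + 57.60 = 117.60.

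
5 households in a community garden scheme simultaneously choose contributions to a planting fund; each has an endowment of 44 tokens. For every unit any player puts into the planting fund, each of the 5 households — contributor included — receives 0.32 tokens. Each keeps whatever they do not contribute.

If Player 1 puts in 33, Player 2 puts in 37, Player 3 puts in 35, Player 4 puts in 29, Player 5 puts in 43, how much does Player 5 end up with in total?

57.64 tokens

Total contributed: 33 + 37 + 35 + 29 + 43 = 177.
Each receives 0.32 × 177 = 56.64 from the planting fund.
Player 5 keeps 44 − 43 = 1, so Player 5's payoff is 1 + 56.64 = 57.64.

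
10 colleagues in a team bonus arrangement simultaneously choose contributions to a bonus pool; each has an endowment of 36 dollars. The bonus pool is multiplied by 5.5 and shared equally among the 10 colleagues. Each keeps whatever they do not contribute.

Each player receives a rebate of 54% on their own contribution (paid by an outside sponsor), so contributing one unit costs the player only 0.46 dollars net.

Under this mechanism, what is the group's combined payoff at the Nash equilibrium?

2174.40 dollars

Under the mechanism each unit contributed yields (5.5/10) / 0.46 = 1.1957 back to its contributor per unit of net cost, which exceeds 1, making full contribution the dominant choice for everyone.
So the Nash equilibrium is full contribution by all 10; the group earns 10 × (36 × 0.54 + 5.5 × 36) = 2174.40.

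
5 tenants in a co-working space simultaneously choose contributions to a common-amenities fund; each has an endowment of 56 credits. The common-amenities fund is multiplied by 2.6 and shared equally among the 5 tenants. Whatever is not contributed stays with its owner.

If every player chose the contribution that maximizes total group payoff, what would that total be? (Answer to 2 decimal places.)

Each contributed unit returns 2.600 to the group as a whole (0.5200 to each of 5 players), which exceeds 1, so the social optimum is full contribution: group total = 2.600 × 280 = 728.00.

728.00 credits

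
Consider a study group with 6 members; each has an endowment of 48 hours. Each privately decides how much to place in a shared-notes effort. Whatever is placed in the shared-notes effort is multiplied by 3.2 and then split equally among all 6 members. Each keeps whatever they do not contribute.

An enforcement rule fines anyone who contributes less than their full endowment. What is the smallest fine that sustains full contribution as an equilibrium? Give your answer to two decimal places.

22.40 hours

Given the others contribute fully, the best deviation is to contribute 0 (any partial contribution still incurs the fine and gives up units whose private return 0.5333 is below 1).
Deviating from 48 to 0 saves 48 hours but forfeits the deviator's share of the drop in the shared-notes effort: 3.2/6 × 48 = 25.60.
So the deviation gain is 48 − 25.60 = 22.40, and the fine must be at least 22.40 hours to wipe it out.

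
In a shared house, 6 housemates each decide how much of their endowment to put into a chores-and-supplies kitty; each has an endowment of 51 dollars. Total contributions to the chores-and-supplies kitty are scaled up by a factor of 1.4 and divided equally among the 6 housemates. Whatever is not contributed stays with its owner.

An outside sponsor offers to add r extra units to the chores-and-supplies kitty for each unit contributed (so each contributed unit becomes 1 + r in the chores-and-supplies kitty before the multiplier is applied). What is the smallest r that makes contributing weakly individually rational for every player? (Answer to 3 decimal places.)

With matching at rate r, one contributed unit becomes (1 + r) in the chores-and-supplies kitty and returns 1.4 × (1 + r) / 6 to the contributor.
Setting this equal to 1: 1 + r = 6/1.4 = 4.2857.
So the minimum matching rate is r = 4.2857 − 1 = 3.286.

3.286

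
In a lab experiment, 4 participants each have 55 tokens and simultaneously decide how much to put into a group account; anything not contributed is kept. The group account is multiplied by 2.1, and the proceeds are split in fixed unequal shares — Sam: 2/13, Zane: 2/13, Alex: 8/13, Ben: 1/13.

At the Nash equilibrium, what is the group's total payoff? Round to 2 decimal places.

Each unit j contributes comes back to j as 2.1 × (j's share), so j prefers to contribute only if that share exceeds 1/2.1 = 0.4762; otherwise keeping the unit dominates.
Only Alex (8/13) clears that bar, contributing 55; the remaining 3 contribute 0. Total contributed: 55.
The group account pays out 2.1 × 55 = 115.50 in total (split across the unequal shares, but the aggregate is all that matters for the group sum).
The 3 free-riders keep 55 each, adding 165. Group total = 165 + 115.50 = 280.50.

280.50 tokens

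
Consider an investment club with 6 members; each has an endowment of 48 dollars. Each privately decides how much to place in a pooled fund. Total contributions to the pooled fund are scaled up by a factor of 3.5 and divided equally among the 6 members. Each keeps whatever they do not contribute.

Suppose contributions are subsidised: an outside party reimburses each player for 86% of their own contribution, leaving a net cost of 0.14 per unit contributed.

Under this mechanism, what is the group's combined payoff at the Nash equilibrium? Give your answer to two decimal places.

Under the mechanism each unit contributed yields (3.5/6) / 0.14 = 4.1667 back to its contributor per unit of net cost, which exceeds 1, making full contribution the dominant choice for everyone.
So the Nash equilibrium is full contribution by all 6; the group earns 6 × (48 × 0.86 + 3.5 × 48) = 1255.68.

1255.68 dollars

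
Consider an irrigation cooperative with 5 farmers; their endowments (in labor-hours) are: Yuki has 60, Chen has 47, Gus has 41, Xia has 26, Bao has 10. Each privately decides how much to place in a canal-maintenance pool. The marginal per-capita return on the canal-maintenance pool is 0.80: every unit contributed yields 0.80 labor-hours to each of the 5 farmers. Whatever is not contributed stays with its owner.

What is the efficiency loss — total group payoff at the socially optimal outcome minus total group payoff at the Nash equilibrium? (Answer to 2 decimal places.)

The private return per contributed unit is 0.80 < 1 for everyone, so the Nash equilibrium is zero contribution and the group total is Σ E_j = 60 + 47 + 41 + 26 + 10 = 184.
Each contributed unit returns 4.000 to the group, so the social optimum is full contribution by everyone: group total = 4.000 × 184 = 736.00.
Efficiency loss = (4.000 − 1) × 184 = 552.00.

552.00 labor-hours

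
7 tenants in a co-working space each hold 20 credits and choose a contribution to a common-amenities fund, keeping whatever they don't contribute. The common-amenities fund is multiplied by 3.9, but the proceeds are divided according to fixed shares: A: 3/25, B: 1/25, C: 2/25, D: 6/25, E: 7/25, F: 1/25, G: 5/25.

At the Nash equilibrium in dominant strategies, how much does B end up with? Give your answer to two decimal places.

For player j, contributing a unit is worthwhile iff 3.9 × (j's share) ≥ 1, i.e. iff j's share is at least 0.2564.
Only E (7/25) clears that bar, contributing 20; the remaining 6 contribute 0. Total contributed: 20.
B keeps 20 and receives 3.9 × 20 × 1/25 = 3.12 from the common-amenities fund, for a payoff of 23.12.

23.12 credits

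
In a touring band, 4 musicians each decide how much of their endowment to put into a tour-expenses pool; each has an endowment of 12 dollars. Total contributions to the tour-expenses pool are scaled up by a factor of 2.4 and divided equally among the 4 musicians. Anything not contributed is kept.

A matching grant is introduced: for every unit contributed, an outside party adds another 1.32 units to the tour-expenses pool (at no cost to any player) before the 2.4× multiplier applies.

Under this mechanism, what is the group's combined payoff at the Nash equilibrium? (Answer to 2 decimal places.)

267.26 dollars

With the mechanism, a contributed unit returns 2.4 × 2.32 / 4 = 1.3920 per unit of net cost to the contributor — now above 1 — so contributing fully is weakly dominant for every player.
So the Nash equilibrium is full contribution by all 4; the group earns 2.4 × 2.32 × 48 = 267.26.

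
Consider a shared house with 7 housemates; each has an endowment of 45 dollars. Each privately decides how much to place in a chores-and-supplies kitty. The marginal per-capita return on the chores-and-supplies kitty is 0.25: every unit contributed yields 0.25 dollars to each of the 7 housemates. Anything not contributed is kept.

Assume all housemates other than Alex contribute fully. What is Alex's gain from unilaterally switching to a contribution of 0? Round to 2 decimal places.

33.75 dollars

Switching from a contribution of 45 to 0 lets Alex keep an extra 45 dollars, but lowers the chores-and-supplies kitty by 45, which costs Alex their own share of that drop: 0.25 × 45 = 11.25.
Net gain = 45 − 11.25 = 33.75. The private return per contributed unit (0.25) is below 1, so free-riding is indeed the best response regardless of what the others do.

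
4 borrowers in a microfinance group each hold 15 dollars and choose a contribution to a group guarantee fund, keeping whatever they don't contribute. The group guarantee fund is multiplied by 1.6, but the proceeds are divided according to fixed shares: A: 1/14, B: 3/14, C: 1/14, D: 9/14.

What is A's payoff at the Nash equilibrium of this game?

16.71 dollars

Player j's private return per contributed unit is 1.6 × (j's share). Contributing is weakly dominant for j when that share is at least 1/1.6 = 0.6250, and contributing 0 is dominant otherwise.
Only D (9/14) clears that bar, contributing 15; the remaining 3 contribute 0. Total contributed: 15.
A keeps 15 and receives 1.6 × 15 × 1/14 = 1.71 from the group guarantee fund, for a payoff of 16.71.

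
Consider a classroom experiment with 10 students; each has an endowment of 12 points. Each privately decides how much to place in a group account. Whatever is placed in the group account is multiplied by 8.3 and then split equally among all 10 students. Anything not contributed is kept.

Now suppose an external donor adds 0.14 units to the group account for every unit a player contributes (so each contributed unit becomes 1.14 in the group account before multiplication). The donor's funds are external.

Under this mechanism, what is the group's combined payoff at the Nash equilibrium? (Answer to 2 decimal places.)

With the mechanism, a contributed unit returns 8.3 × 1.14 / 10 = 0.9462 per unit of net cost — still below 1 — so contributing 0 remains dominant for every player.
Everyone keeps their endowment and the group total is 10 × 12 = 120.

120.00 points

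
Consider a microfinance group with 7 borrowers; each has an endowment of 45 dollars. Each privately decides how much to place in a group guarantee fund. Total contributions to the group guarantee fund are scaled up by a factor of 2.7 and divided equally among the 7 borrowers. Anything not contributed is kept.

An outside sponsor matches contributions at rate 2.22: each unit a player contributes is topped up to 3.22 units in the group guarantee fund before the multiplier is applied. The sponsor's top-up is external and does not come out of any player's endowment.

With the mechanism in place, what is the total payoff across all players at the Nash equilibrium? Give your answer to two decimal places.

2738.61 dollars

The effective private return per unit is now 2.7 × 3.22 / 7 = 1.2420 > 1, so every player's dominant strategy flips to full contribution.
So the Nash equilibrium is full contribution by all 7; the group earns 2.7 × 3.22 × 315 = 2738.61.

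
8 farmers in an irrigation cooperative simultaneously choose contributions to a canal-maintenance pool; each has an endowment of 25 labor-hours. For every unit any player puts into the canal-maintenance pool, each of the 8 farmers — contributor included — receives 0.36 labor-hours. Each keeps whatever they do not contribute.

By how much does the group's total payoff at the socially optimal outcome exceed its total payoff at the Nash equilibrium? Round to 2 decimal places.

376.00 labor-hours

The private return per contributed unit is 0.36 < 1, so contributing 0 is dominant for every player. At the Nash equilibrium everyone keeps their 25, and the group total is 8 × 25 = 200.
Each contributed unit returns 2.880 to the group as a whole (0.36 to each of 8 players), which exceeds 1, so the social optimum is full contribution: group total = 2.880 × 200 = 576.00.
Efficiency loss = 576.00 − 200 = 376.00.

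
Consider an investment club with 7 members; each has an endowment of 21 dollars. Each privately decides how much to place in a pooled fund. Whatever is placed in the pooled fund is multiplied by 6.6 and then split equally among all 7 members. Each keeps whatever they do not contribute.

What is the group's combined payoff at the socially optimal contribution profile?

970.20 dollars

Each contributed unit returns 6.600 to the group as a whole (0.9429 to each of 7 players), which exceeds 1, so the social optimum is full contribution: group total = 6.600 × 147 = 970.20.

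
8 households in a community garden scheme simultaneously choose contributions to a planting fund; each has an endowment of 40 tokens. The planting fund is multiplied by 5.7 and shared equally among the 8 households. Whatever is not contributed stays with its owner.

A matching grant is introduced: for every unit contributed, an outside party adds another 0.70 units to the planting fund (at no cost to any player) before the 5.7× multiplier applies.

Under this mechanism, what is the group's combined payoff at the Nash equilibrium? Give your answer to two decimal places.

With the mechanism, a contributed unit returns 5.7 × 1.70 / 8 = 1.2113 per unit of net cost to the contributor — now above 1 — so contributing fully is weakly dominant for every player.
At the Nash equilibrium everyone contributes 40. Group total payoff = 5.7 × 1.70 × 320 = 3100.80.

3100.80 tokens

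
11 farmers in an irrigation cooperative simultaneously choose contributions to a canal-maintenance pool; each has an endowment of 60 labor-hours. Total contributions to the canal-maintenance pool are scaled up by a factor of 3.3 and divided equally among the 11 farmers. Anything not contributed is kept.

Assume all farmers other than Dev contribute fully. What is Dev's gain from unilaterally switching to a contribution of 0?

Switching from a contribution of 60 to 0 lets Dev keep an extra 60 labor-hours, but lowers the canal-maintenance pool by 60, which costs Dev their own share of that drop: 3.3/11 × 60 = 18.00.
Net gain = 60 − 18.00 = 42.00. The private return per contributed unit (0.3000) is below 1, so free-riding is indeed the best response regardless of what the others do.

42.00 labor-hours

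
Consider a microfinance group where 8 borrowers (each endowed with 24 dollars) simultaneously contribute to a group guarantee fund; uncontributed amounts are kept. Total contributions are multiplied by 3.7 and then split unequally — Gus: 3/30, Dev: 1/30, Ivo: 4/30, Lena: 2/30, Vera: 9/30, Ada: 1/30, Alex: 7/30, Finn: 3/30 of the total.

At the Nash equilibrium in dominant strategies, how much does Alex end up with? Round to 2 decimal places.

44.72 dollars

For player j, contributing a unit is worthwhile iff 3.7 × (j's share) ≥ 1, i.e. iff j's share is at least 0.2703.
Only Vera (9/30) clears that bar, contributing 24; the remaining 7 contribute 0. Total contributed: 24.
Alex keeps 24 and receives 3.7 × 24 × 7/30 = 20.72 from the group guarantee fund, for a payoff of 44.72.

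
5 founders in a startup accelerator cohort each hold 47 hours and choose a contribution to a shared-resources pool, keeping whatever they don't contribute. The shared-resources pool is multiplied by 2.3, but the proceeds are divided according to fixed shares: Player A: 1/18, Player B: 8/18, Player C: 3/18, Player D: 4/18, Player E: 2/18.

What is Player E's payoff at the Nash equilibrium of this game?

For player j, contributing a unit is worthwhile iff 2.3 × (j's share) ≥ 1, i.e. iff j's share is at least 0.4348.
The only share above 0.4348 is Player B's 8/18, contributing 47; the remaining 4 contribute 0. Total contributed: 47.
Player E keeps 47 and receives 2.3 × 47 × 2/18 = 12.01 from the shared-resources pool, for a payoff of 59.01.

59.01 hours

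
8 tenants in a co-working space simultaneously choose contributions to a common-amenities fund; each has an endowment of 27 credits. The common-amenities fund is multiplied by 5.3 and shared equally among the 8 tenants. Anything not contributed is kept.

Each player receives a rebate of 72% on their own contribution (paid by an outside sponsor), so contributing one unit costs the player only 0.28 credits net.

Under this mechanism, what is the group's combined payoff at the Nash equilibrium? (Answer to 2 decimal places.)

1300.32 credits

Under the mechanism each unit contributed yields (5.3/8) / 0.28 = 2.3661 back to its contributor per unit of net cost, which exceeds 1, making full contribution the dominant choice for everyone.
So the Nash equilibrium is full contribution by all 8; the group earns 8 × (27 × 0.72 + 5.3 × 27) = 1300.32.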